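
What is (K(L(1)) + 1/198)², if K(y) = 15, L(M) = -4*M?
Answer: 8826841/39204 ≈ 225.15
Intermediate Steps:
(K(L(1)) + 1/198)² = (15 + 1/198)² = (2971/198)² = 8826841/39204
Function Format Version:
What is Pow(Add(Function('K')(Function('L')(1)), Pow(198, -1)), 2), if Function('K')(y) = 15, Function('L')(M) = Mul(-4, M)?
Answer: Rational(8826841, 39204) ≈ 225.15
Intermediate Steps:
Pow(Add(Function('K')(Function('L')(1)), Pow(198, -1)), 2) = Pow(Add(15, Pow(198, -1)), 2) = Pow(Add(15, Rational(1, 198)), 2) = Pow(Rational(2971, 198), 2) = Rational(8826841, 39204)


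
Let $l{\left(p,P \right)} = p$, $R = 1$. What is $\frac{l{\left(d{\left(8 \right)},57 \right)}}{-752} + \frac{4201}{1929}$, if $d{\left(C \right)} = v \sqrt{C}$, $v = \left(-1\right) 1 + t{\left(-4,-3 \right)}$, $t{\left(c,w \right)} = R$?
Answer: $\frac{4201}{1929} \approx 2.1778$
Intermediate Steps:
$t{\left(c,w \right)} = 1$
$v = 0$ ($v = \left(-1\right) 1 + 1 = -1 + 1 = 0$)
$d{\left(C \right)} = 0$ ($d{\left(C \right)} = 0 \sqrt{C} = 0$)
$\frac{l{\left(d{\left(8 \right)},57 \right)}}{-752} + \frac{4201}{1929} = \frac{0}{-752} + \frac{4201}{1929} = 0 \left(- \frac{1}{752}\right) + 4201 \cdot \frac{1}{1929} = 0 + \frac{4201}{1929} = \frac{4201}{1929}$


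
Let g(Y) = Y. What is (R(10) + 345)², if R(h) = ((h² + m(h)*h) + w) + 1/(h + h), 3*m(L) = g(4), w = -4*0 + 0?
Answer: 756415009/3600 ≈ 2.1012e+5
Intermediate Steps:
w = 0 (w = 0 + 0 = 0)
m(L) = 4/3 (m(L) = (⅓)*4 = 4/3)
R(h) = h² + 1/(2*h) + 4*h/3 (R(h) = ((h² + 4*h/3) + 0) + 1/(h + h) = (h² + 4*h/3) + 1/(2*h) = h² + 1/(2*h) + 4*h/3)
(R(10) + 345)² = ((10² + (½)/10 + (4/3)*10) + 345)² = ((100 + (½)*(⅒) + 40/3) + 345)² = ((100 + 1/20 + 40/3) + 345)² = (6803/60 + 345)² = (27503/60)² = 756415009/3600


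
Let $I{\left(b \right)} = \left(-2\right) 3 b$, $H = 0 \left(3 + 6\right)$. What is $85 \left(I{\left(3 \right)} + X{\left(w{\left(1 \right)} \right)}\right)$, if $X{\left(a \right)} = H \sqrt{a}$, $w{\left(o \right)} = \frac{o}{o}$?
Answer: $-1530$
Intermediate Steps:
$w{\left(o \right)} = 1$
$H = 0$ ($H = 0 \cdot 9 = 0$)
$I{\left(b \right)} = - 6 b$
$X{\left(a \right)} = 0$ ($X{\left(a \right)} = 0 \sqrt{a} = 0$)
$85 \left(I{\left(3 \right)} + X{\left(w{\left(1 \right)} \right)}\right) = 85 \left(\left(-6\right) 3 + 0\right) = 85 \left(-18 + 0\right) = 85 \left(-18\right) = -1530$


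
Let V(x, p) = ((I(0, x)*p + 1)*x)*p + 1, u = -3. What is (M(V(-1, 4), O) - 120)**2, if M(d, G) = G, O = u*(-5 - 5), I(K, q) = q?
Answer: 8100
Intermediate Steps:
O = 30 (O = -3*(-5 - 5) = -3*(-10) = 30)
V(x, p) = 1 + p*x*(1 + p*x) (V(x, p) = ((x*p + 1)*x)*p + 1 = ((p*x + 1)*x)*p + 1 = ((1 + p*x)*x)*p + 1 = (x*(1 + p*x))*p + 1 = p*x*(1 + p*x) + 1 = 1 + p*x*(1 + p*x))
(M(V(-1, 4), O) - 120)**2 = (30 - 120)**2 = (-90)**2 = 8100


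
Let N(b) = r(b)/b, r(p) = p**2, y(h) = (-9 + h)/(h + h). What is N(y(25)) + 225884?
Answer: 5647108/25 ≈ 2.2588e+5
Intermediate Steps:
y(h) = (-9 + h)/(2*h) (y(h) = (-9 + h)/((2*h)) = (-9 + h)*(1/(2*h)) = (-9 + h)/(2*h))
N(b) = b (N(b) = b**2/b = b)
N(y(25)) + 225884 = (1/2)*(-9 + 25)/25 + 225884 = (1/2)*(1/25)*16 + 225884 = 8/25 + 225884 = 5647108/25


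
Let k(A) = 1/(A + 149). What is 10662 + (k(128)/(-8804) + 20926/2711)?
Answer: 70541111631753/6611337388 ≈ 10670.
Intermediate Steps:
k(A) = 1/(149 + A)
10662 + (k(128)/(-8804) + 20926/2711) = 10662 + (1/((149 + 128)*(-8804)) + 20926/2711) = 10662 + (-1/8804/277 + 20926*(1/2711)) = 10662 + ((1/277)*(-1/8804) + 20926/2711) = 10662 + (-1/2438708 + 20926/2711) = 10662 + 51032400897/6611337388 = 70541111631753/6611337388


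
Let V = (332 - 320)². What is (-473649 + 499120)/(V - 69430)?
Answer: -25471/69286 ≈ -0.36762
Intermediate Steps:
V = 144 (V = 12² = 144)
(-473649 + 499120)/(V - 69430) = (-473649 + 499120)/(144 - 69430) = 25471/(-69286) = 25471*(-1/69286) = -25471/69286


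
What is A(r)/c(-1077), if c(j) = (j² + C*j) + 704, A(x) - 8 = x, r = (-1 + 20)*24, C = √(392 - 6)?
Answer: 538533712/1346621228095 + 499728*√386/1346621228095 ≈ 0.00040721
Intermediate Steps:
C = √386 ≈ 19.647
r = 456 (r = 19*24 = 456)
A(x) = 8 + x
c(j) = 704 + j² + j*√386 (c(j) = (j² + √386*j) + 704 = (j² + j*√386) + 704 = 704 + j² + j*√386)
A(r)/c(-1077) = (8 + 456)/(704 + (-1077)² - 1077*√386) = 464/(704 + 1159929 - 1077*√386) = 464/(1160633 - 1077*√386)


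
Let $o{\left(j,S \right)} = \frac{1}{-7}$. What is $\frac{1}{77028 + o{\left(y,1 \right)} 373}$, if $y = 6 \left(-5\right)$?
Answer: $\frac{7}{538823} \approx 1.2991 \cdot 10^{-5}$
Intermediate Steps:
$y = -30$
$o{\left(j,S \right)} = - \frac{1}{7}$
$\frac{1}{77028 + o{\left(y,1 \right)} 373} = \frac{1}{77028 - \frac{373}{7}} = \frac{1}{\frac{538823}{7}} = \frac{7}{538823}$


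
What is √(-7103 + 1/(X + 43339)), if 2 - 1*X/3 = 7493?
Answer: I*√3092574836602/20866 ≈ 84.279*I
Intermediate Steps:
X = -22473 (X = 6 - 3*7493 = 6 - 22479 = -22473)
√(-7103 + 1/(X + 43339)) = √(-7103 + 1/(-22473 + 43339)) = √(-7103 + 1/20866) = √(-148211197/20866) = I*√3092574836602/20866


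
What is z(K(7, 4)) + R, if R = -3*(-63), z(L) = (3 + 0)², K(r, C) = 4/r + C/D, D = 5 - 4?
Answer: 198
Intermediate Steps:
D = 1
K(r, C) = C + 4/r (K(r, C) = 4/r + C/1 = 4/r + C*1 = 4/r + C = C + 4/r)
z(L) = 9 (z(L) = 3² = 9)
R = 189
z(K(7, 4)) + R = 9 + 189 = 198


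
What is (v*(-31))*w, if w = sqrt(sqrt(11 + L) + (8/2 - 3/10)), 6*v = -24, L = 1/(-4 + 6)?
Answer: 62*sqrt(370 + 50*sqrt(46))/5 ≈ 330.20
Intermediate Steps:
L = 1/2 ≈ 0.50000
v = -4 (v = (1/6)*(-24) = -4)
w = sqrt(37/10 + sqrt(46)/2) (w = sqrt(sqrt(11 + 1/2) + (8/2 - 3/10)) = sqrt(sqrt(23/2) + (8*(1/2) - 3*1/10)) = sqrt(sqrt(46)/2 + (4 - 3/10)) = sqrt(sqrt(46)/2 + 37/10) = sqrt(37/10 + sqrt(46)/2) ≈ 2.6629)
(v*(-31))*w = (-4*(-31))*(sqrt(370 + 50*sqrt(46))/10) = 124*(sqrt(370 + 50*sqrt(46))/10) = 62*sqrt(370 + 50*sqrt(46))/5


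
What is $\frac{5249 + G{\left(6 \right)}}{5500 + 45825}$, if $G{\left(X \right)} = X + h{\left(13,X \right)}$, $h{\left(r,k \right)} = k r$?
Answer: $\frac{5333}{51325} \approx 0.10391$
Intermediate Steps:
$G{\left(X \right)} = 14 X$ ($G{\left(X \right)} = X + X 13 = X + 13 X = 14 X$)
$\frac{5249 + G{\left(6 \right)}}{5500 + 45825} = \frac{5249 + 14 \cdot 6}{5500 + 45825} = \frac{5249 + 84}{51325} = 5333 \cdot \frac{1}{51325} = \frac{5333}{51325}$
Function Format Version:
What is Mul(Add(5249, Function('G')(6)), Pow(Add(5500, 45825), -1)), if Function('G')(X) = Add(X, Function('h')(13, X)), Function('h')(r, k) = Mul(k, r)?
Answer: Rational(5333, 51325) ≈ 0.10391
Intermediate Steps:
Function('G')(X) = Mul(14, X) (Function('G')(X) = Add(X, Mul(X, 13)) = Add(X, Mul(13, X)) = Mul(14, X))
Mul(Add(5249, Function('G')(6)), Pow(Add(5500, 45825), -1)) = Mul(Add(5249, Mul(14, 6)), Pow(Add(5500, 45825), -1)) = Mul(Add(5249, 84), Pow(51325, -1)) = Mul(5333, Rational(1, 51325)) = Rational(5333, 51325)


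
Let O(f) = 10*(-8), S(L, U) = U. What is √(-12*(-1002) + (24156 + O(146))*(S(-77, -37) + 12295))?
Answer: 12*√2049553 ≈ 17180.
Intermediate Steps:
O(f) = -80
√(-12*(-1002) + (24156 + O(146))*(S(-77, -37) + 12295)) = √(-12*(-1002) + (24156 - 80)*(-37 + 12295)) = √(12024 + 24076*12258) = √(12024 + 295123608) = √295135632 = 12*√2049553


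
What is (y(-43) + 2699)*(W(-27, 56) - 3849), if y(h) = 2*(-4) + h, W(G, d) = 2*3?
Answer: -10176264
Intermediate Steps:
W(G, d) = 6
y(h) = -8 + h
(y(-43) + 2699)*(W(-27, 56) - 3849) = ((-8 - 43) + 2699)*(6 - 3849) = (-51 + 2699)*(-3843) = 2648*(-3843) = -10176264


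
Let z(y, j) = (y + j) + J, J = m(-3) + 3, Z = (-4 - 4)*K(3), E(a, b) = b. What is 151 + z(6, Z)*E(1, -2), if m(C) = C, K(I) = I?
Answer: 187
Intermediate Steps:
Z = -24 (Z = (-4 - 4)*3 = -8*3 = -24)
J = 0 (J = -3 + 3 = 0)
z(y, j) = j + y (z(y, j) = (y + j) + 0 = (j + y) + 0 = j + y)
151 + z(6, Z)*E(1, -2) = 151 + (-24 + 6)*(-2) = 151 - 18*(-2) = 151 + 36 = 187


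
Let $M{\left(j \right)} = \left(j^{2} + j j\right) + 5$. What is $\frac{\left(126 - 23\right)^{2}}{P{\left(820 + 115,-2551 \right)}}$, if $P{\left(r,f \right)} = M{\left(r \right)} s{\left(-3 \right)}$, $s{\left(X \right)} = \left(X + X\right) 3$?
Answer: $- \frac{10609}{31472190} \approx -0.00033709$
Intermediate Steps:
$s{\left(X \right)} = 6 X$ ($s{\left(X \right)} = 2 X 3 = 6 X$)
$M{\left(j \right)} = 5 + 2 j^{2}$ ($M{\left(j \right)} = \left(j^{2} + j^{2}\right) + 5 = 2 j^{2} + 5 = 5 + 2 j^{2}$)
$P{\left(r,f \right)} = -90 - 36 r^{2}$ ($P{\left(r,f \right)} = \left(5 + 2 r^{2}\right) 6 \left(-3\right) = \left(5 + 2 r^{2}\right) \left(-18\right) = -90 - 36 r^{2}$)
$\frac{\left(126 - 23\right)^{2}}{P{\left(820 + 115,-2551 \right)}} = \frac{\left(126 - 23\right)^{2}}{-90 - 36 \left(820 + 115\right)^{2}} = \frac{103^{2}}{-90 - 36 \cdot 935^{2}} = \frac{10609}{-90 - 31472100} = \frac{10609}{-31472190} = 10609 \left(- \frac{1}{31472190}\right) = - \frac{10609}{31472190}$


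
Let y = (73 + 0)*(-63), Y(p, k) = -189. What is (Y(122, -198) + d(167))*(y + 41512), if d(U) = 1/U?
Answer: -1165048106/167 ≈ -6.9763e+6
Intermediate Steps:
y = -4599 (y = 73*(-63) = -4599)
(Y(122, -198) + d(167))*(y + 41512) = (-189 + 1/167)*(-4599 + 41512) = (-189 + 1/167)*36913 = -31562/167*36913 = -1165048106/167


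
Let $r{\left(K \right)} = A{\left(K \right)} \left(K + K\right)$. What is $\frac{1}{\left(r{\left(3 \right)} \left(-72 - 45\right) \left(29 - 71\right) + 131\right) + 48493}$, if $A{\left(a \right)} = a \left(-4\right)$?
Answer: $- \frac{1}{305184} \approx -3.2767 \cdot 10^{-6}$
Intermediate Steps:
$A{\left(a \right)} = - 4 a$
$r{\left(K \right)} = - 8 K^{2}$ ($r{\left(K \right)} = - 4 K \left(K + K\right) = - 4 K 2 K = - 8 K^{2}$)
$\frac{1}{\left(r{\left(3 \right)} \left(-72 - 45\right) \left(29 - 71\right) + 131\right) + 48493} = \frac{1}{\left(- 8 \cdot 3^{2} \left(-72 - 45\right) \left(29 - 71\right) + 131\right) + 48493} = \frac{1}{\left(\left(-8\right) 9 \left(\left(-117\right) \left(-42\right)\right) + 131\right) + 48493} = \frac{1}{\left(\left(-72\right) 4914 + 131\right) + 48493} = \frac{1}{\left(-353808 + 131\right) + 48493} = \frac{1}{-353677 + 48493} = \frac{1}{-305184} = - \frac{1}{305184}$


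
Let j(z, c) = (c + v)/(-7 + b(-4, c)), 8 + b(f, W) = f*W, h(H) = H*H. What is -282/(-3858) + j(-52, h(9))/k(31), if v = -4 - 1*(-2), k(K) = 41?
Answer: 602456/8937057 ≈ 0.067411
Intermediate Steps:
v = -2 (v = -4 + 2 = -2)
h(H) = H²
b(f, W) = -8 + W*f (b(f, W) = -8 + f*W = -8 + W*f)
j(z, c) = (-2 + c)/(-15 - 4*c) (j(z, c) = (c - 2)/(-7 + (-8 + c*(-4))) = (-2 + c)/(-7 + (-8 - 4*c)) = (-2 + c)/(-15 - 4*c))
-282/(-3858) + j(-52, h(9))/k(31) = -282/(-3858) + ((2 - 1*9²)/(15 + 4*9²))/41 = -282*(-1/3858) + ((2 - 1*81)/(15 + 4*81))*(1/41) = 47/643 + ((2 - 81)/(15 + 324))*(1/41) = 47/643 + (-79/339)*(1/41) = 47/643 + ((1/339)*(-79))*(1/41) = 47/643 - 79/339*1/41 = 47/643 - 79/13899 = 602456/8937057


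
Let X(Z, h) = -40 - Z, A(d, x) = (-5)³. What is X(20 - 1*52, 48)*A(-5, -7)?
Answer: 1000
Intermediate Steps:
A(d, x) = -125
X(20 - 1*52, 48)*A(-5, -7) = (-40 - (20 - 1*52))*(-125) = (-40 - (20 - 52))*(-125) = (-40 - 1*(-32))*(-125) = (-40 + 32)*(-125) = -8*(-125) = 1000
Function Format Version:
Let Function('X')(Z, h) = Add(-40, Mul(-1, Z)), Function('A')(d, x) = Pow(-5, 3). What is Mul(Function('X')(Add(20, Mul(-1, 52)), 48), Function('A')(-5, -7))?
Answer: 1000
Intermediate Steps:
Function('A')(d, x) = -125
Mul(Function('X')(Add(20, Mul(-1, 52)), 48), Function('A')(-5, -7)) = Mul(Add(-40, Mul(-1, Add(20, Mul(-1, 52)))), -125) = Mul(Add(-40, Mul(-1, Add(20, -52))), -125) = Mul(Add(-40, Mul(-1, -32)), -125) = Mul(Add(-40, 32), -125) = Mul(-8, -125) = 1000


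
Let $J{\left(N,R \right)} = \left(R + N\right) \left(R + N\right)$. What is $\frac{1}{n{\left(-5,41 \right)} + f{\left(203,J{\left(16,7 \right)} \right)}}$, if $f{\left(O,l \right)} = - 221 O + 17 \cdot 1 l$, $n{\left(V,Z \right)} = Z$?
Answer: $- \frac{1}{35829} \approx -2.791 \cdot 10^{-5}$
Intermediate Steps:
$J{\left(N,R \right)} = \left(N + R\right)^{2}$ ($J{\left(N,R \right)} = \left(N + R\right) \left(N + R\right) = \left(N + R\right)^{2}$)
$f{\left(O,l \right)} = - 221 O + 17 l$
$\frac{1}{n{\left(-5,41 \right)} + f{\left(203,J{\left(16,7 \right)} \right)}} = \frac{1}{41 + \left(\left(-221\right) 203 + 17 \left(16 + 7\right)^{2}\right)} = \frac{1}{41 - \left(44863 - 17 \cdot 23^{2}\right)} = \frac{1}{41 + \left(-44863 + 17 \cdot 529\right)} = \frac{1}{41 + \left(-44863 + 8993\right)} = \frac{1}{41 - 35870} = \frac{1}{-35829} = - \frac{1}{35829}$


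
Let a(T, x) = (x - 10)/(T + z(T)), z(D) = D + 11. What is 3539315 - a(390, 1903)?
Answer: 2799596272/791 ≈ 3.5393e+6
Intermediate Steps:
z(D) = 11 + D
a(T, x) = (-10 + x)/(11 + 2*T) (a(T, x) = (x - 10)/(T + (11 + T)) = (-10 + x)/(11 + 2*T))
3539315 - a(390, 1903) = 3539315 - (-10 + 1903)/(11 + 2*390) = 3539315 - 1893/(11 + 780) = 3539315 - 1893/791 = 2799596272/791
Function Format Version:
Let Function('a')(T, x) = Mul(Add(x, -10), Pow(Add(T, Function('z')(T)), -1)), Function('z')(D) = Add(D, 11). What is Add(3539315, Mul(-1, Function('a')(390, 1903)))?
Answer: Rational(2799596272, 791) ≈ 3.5393e+6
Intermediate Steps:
Function('z')(D) = Add(11, D)
Function('a')(T, x) = Mul(Pow(Add(11, Mul(2, T)), -1), Add(-10, x)) (Function('a')(T, x) = Mul(Add(x, -10), Pow(Add(T, Add(11, T)), -1)) = Mul(Add(-10, x), Pow(Add(11, Mul(2, T)), -1)) = Mul(Pow(Add(11, Mul(2, T)), -1), Add(-10, x)))
Add(3539315, Mul(-1, Function('a')(390, 1903))) = Add(3539315, Mul(-1, Mul(Pow(Add(11, Mul(2, 390)), -1), Add(-10, 1903)))) = Add(3539315, Mul(-1, Mul(Pow(Add(11, 780), -1), 1893))) = Add(3539315, Mul(-1, Mul(Pow(791, -1), 1893))) = Add(3539315, Mul(-1, Mul(Rational(1, 791), 1893))) = Add(3539315, Mul(-1, Rational(1893, 791))) = Add(3539315, Rational(-1893, 791)) = Rational(2799596272, 791)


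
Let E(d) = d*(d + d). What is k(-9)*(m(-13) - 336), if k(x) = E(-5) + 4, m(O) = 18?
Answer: -17172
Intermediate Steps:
E(d) = 2*d**2 (E(d) = d*(2*d) = 2*d**2)
k(x) = 54 (k(x) = 2*(-5)**2 + 4 = 2*25 + 4 = 50 + 4 = 54)
k(-9)*(m(-13) - 336) = 54*(18 - 336) = 54*(-318) = -17172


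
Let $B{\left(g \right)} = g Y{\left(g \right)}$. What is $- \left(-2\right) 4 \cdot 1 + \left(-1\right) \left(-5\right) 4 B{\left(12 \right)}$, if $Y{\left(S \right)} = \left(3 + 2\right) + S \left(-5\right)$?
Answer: $-13192$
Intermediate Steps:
$Y{\left(S \right)} = 5 - 5 S$
$B{\left(g \right)} = g \left(5 - 5 g\right)$
$- \left(-2\right) 4 \cdot 1 + \left(-1\right) \left(-5\right) 4 B{\left(12 \right)} = - \left(-2\right) 4 \cdot 1 + \left(-1\right) \left(-5\right) 4 \cdot 5 \cdot 12 \left(1 - 12\right) = \left(-1\right) \left(-8\right) 1 + 5 \cdot 4 \cdot 5 \cdot 12 \left(1 - 12\right) = 8 \cdot 1 + 20 \cdot 5 \cdot 12 \left(-11\right) = 8 + 20 \left(-660\right) = 8 - 13200 = -13192$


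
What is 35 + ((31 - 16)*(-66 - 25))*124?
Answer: -169225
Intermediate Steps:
35 + ((31 - 16)*(-66 - 25))*124 = 35 + (15*(-91))*124 = 35 - 1365*124 = 35 - 169260 = -169225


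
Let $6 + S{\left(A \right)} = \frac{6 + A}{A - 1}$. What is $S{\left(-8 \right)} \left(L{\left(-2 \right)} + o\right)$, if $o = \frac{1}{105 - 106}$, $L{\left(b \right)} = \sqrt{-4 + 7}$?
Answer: $\frac{52}{9} - \frac{52 \sqrt{3}}{9} \approx -4.2296$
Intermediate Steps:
$S{\left(A \right)} = -6 + \frac{6 + A}{-1 + A}$ ($S{\left(A \right)} = -6 + \frac{6 + A}{A - 1} = -6 + \frac{6 + A}{-1 + A}$)
$L{\left(b \right)} = \sqrt{3}$
$o = -1$ ($o = \frac{1}{-1} = -1$)
$S{\left(-8 \right)} \left(L{\left(-2 \right)} + o\right) = \frac{12 - -40}{-1 - 8} \left(\sqrt{3} - 1\right) = \frac{12 + 40}{-9} \left(-1 + \sqrt{3}\right) = \left(- \frac{1}{9}\right) 52 \left(-1 + \sqrt{3}\right) = - \frac{52 \left(-1 + \sqrt{3}\right)}{9} = \frac{52}{9} - \frac{52 \sqrt{3}}{9}$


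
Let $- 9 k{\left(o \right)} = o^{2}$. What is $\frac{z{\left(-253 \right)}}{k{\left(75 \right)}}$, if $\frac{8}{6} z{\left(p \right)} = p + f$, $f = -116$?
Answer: $\frac{1107}{2500} \approx 0.4428$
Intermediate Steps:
$z{\left(p \right)} = -87 + \frac{3 p}{4}$ ($z{\left(p \right)} = \frac{3 \left(p - 116\right)}{4} = \frac{3 \left(-116 + p\right)}{4} = -87 + \frac{3 p}{4}$)
$k{\left(o \right)} = - \frac{o^{2}}{9}$
$\frac{z{\left(-253 \right)}}{k{\left(75 \right)}} = \frac{-87 + \frac{3}{4} \left(-253\right)}{\left(- \frac{1}{9}\right) 75^{2}} = \frac{-87 - \frac{759}{4}}{\left(- \frac{1}{9}\right) 5625} = - \frac{1107}{4 \left(-625\right)} = \left(- \frac{1107}{4}\right) \left(- \frac{1}{625}\right) = \frac{1107}{2500}$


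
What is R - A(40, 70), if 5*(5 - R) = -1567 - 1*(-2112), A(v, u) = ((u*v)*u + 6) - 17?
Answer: -196093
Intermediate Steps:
A(v, u) = -11 + v*u² (A(v, u) = (v*u² + 6) - 17 = (6 + v*u²) - 17 = -11 + v*u²)
R = -104 (R = 5 - (-1567 - 1*(-2112))/5 = 5 - (-1567 + 2112)/5 = 5 - ⅕*545 = 5 - 109 = -104)
R - A(40, 70) = -104 - (-11 + 40*70²) = -104 - (-11 + 40*4900) = -104 - (-11 + 196000) = -104 - 1*195989 = -104 - 195989 = -196093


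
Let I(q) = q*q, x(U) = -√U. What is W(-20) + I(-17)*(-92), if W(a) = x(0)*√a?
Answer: -26588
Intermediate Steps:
W(a) = 0 (W(a) = (-√0)*√a = (-1*0)*√a = 0*√a = 0)
I(q) = q²
W(-20) + I(-17)*(-92) = 0 + (-17)²*(-92) = 0 + 289*(-92) = 0 - 26588 = -26588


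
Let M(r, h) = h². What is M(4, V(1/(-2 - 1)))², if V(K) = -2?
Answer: 16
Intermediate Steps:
M(4, V(1/(-2 - 1)))² = ((-2)²)² = 4² = 16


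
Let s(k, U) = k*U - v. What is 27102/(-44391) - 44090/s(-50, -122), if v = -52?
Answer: -353988449/45515572 ≈ -7.7773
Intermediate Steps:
s(k, U) = 52 + U*k (s(k, U) = k*U - 1*(-52) = U*k + 52 = 52 + U*k)
27102/(-44391) - 44090/s(-50, -122) = 27102/(-44391) - 44090/(52 - 122*(-50)) = 27102*(-1/44391) - 44090/(52 + 6100) = -9034/14797 - 44090/6152 = -9034/14797 - 44090*1/6152 = -9034/14797 - 22045/3076 = -353988449/45515572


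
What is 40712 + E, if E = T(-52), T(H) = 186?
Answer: 40898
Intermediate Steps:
E = 186
40712 + E = 40712 + 186 = 40898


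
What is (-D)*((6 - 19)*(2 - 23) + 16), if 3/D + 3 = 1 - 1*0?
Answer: 867/2 ≈ 433.50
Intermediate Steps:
D = -3/2 (D = 3/(-3 + (1 - 1*0)) = 3/(-3 + (1 + 0)) = 3/(-3 + 1) = 3/(-2) = 3*(-1/2) = -3/2 ≈ -1.5000)
(-D)*((6 - 19)*(2 - 23) + 16) = (-1*(-3/2))*((6 - 19)*(2 - 23) + 16) = 3*(-13*(-21) + 16)/2 = 3*(273 + 16)/2 = (3/2)*289 = 867/2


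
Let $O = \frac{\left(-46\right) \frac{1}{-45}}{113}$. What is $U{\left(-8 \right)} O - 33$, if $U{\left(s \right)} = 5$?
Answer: $- \frac{33515}{1017} \approx -32.955$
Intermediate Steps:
$O = \frac{46}{5085}$ ($O = \left(-46\right) \left(- \frac{1}{45}\right) \frac{1}{113} = \frac{46}{45} \cdot \frac{1}{113} = \frac{46}{5085} \approx 0.0090462$)
$U{\left(-8 \right)} O - 33 = 5 \cdot \frac{46}{5085} - 33 = \frac{46}{1017} - 33 = - \frac{33515}{1017}$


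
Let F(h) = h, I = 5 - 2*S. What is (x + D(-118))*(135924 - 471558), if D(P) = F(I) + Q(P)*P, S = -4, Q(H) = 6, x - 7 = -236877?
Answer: 79734891210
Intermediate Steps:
x = -236870 (x = 7 - 236877 = -236870)
I = 13 (I = 5 - 2*(-4) = 5 + 8 = 13)
D(P) = 13 + 6*P
(x + D(-118))*(135924 - 471558) = (-236870 + (13 + 6*(-118)))*(135924 - 471558) = (-236870 + (13 - 708))*(-335634) = (-236870 - 695)*(-335634) = -237565*(-335634) = 79734891210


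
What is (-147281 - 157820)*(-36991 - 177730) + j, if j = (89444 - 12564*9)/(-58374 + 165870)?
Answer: 880279259295823/13437 ≈ 6.5512e+10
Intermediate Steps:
j = -2954/13437 (j = (89444 - 113076)/107496 = -23632*1/107496 = -2954/13437 ≈ -0.21984)
(-147281 - 157820)*(-36991 - 177730) + j = (-147281 - 157820)*(-36991 - 177730) - 2954/13437 = -305101*(-214721) - 2954/13437 = 65511591821 - 2954/13437 = 880279259295823/13437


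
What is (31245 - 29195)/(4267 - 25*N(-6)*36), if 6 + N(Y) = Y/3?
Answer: 2050/11467 ≈ 0.17877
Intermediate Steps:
N(Y) = -6 + Y/3
(31245 - 29195)/(4267 - 25*N(-6)*36) = (31245 - 29195)/(4267 - 25*(-6 + (⅓)*(-6))*36) = 2050/(4267 - 25*(-6 - 2)*36) = 2050/(4267 - 25*(-8)*36) = 2050/(4267 + 200*36) = 2050/(4267 + 7200) = 2050/11467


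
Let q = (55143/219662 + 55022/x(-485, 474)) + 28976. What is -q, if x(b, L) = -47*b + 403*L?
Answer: -1360953283242899/46967469854 ≈ -28977.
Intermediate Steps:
q = 1360953283242899/46967469854 (q = (55143/219662 + 55022/(-47*(-485) + 403*474)) + 28976 = (55143*(1/219662) + 55022/(22795 + 191022)) + 28976 = (55143/219662 + 55022/213817) + 28976 = 23876753395/46967469854 + 28976 = 1360953283242899/46967469854 ≈ 28977.)
-q = -1*1360953283242899/46967469854 = -1360953283242899/46967469854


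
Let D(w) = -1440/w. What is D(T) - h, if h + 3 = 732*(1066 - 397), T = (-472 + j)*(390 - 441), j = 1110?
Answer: -2655669975/5423 ≈ -4.8971e+5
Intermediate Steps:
T = -32538 (T = (-472 + 1110)*(390 - 441) = 638*(-51) = -32538)
h = 489705 (h = -3 + 732*(1066 - 397) = -3 + 732*669 = -3 + 489708 = 489705)
D(T) - h = -1440/(-32538) - 1*489705 = -1440*(-1/32538) - 489705 = 240/5423 - 489705 = -2655669975/5423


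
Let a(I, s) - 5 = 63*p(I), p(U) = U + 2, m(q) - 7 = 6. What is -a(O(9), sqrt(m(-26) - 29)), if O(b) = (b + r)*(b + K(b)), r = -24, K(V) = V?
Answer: 16879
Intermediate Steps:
m(q) = 13 (m(q) = 7 + 6 = 13)
O(b) = 2*b*(-24 + b) (O(b) = (b - 24)*(b + b) = (-24 + b)*(2*b) = 2*b*(-24 + b))
p(U) = 2 + U
a(I, s) = 131 + 63*I (a(I, s) = 5 + 63*(2 + I) = 5 + (126 + 63*I) = 131 + 63*I)
-a(O(9), sqrt(m(-26) - 29)) = -(131 + 63*(2*9*(-24 + 9))) = -(131 + 63*(2*9*(-15))) = -(131 + 63*(-270)) = -(131 - 17010) = -1*(-16879) = 16879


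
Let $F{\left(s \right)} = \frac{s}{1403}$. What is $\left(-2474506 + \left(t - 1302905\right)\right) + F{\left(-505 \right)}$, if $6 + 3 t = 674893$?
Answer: $- \frac{14952257953}{4209} \approx -3.5524 \cdot 10^{6}$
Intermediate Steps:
$t = \frac{674887}{3}$ ($t = -2 + \frac{1}{3} \cdot 674893 = -2 + \frac{674893}{3} = \frac{674887}{3} \approx 2.2496 \cdot 10^{5}$)
$F{\left(s \right)} = \frac{s}{1403}$ ($F{\left(s \right)} = s \frac{1}{1403} = \frac{s}{1403}$)
$\left(-2474506 + \left(t - 1302905\right)\right) + F{\left(-505 \right)} = \left(-2474506 + \left(\frac{674887}{3} - 1302905\right)\right) + \frac{1}{1403} \left(-505\right) = \left(-2474506 + \left(\frac{674887}{3} - 1302905\right)\right) - \frac{505}{1403} = \left(-2474506 - \frac{3233828}{3}\right) - \frac{505}{1403} = - \frac{10657346}{3} - \frac{505}{1403} = - \frac{14952257953}{4209}$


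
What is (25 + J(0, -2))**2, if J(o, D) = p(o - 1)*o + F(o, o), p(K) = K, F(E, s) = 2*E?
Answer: 625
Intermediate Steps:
J(o, D) = 2*o + o*(-1 + o) (J(o, D) = (o - 1)*o + 2*o = (-1 + o)*o + 2*o = o*(-1 + o) + 2*o = 2*o + o*(-1 + o))
(25 + J(0, -2))**2 = (25 + 0*(1 + 0))**2 = (25 + 0*1)**2 = (25 + 0)**2 = 25**2 = 625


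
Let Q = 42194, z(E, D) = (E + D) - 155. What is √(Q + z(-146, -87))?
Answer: √41806 ≈ 204.47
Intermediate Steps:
z(E, D) = -155 + D + E (z(E, D) = (D + E) - 155 = -155 + D + E)
√(Q + z(-146, -87)) = √(42194 + (-155 - 87 - 146)) = √(42194 - 388) = √41806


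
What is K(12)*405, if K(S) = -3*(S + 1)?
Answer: -15795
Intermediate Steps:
K(S) = -3 - 3*S (K(S) = -3*(1 + S) = -3 - 3*S)
K(12)*405 = (-3 - 3*12)*405 = (-3 - 36)*405 = -39*405 = -15795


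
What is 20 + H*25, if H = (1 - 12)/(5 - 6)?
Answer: 295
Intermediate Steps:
H = 11 (H = -11/(-1) = -11*(-1) = 11)
20 + H*25 = 20 + 11*25 = 20 + 275 = 295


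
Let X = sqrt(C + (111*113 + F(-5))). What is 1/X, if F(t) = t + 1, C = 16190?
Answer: sqrt(28729)/28729 ≈ 0.0058998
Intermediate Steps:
F(t) = 1 + t
X = sqrt(28729) (X = sqrt(16190 + (111*113 + (1 - 5))) = sqrt(16190 + (12543 - 4)) = sqrt(16190 + 12539) = sqrt(28729) ≈ 169.50)
1/X = 1/(sqrt(28729)) = sqrt(28729)/28729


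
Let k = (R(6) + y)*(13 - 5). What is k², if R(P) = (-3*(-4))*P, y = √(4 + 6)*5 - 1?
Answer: 338624 + 45440*√10 ≈ 4.8232e+5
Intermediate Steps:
y = -1 + 5*√10 (y = √10*5 - 1 = 5*√10 - 1 = -1 + 5*√10 ≈ 14.811)
R(P) = 12*P
k = 568 + 40*√10 (k = (12*6 + (-1 + 5*√10))*(13 - 5) = (72 + (-1 + 5*√10))*8 = (71 + 5*√10)*8 = 568 + 40*√10 ≈ 694.49)
k² = (568 + 40*√10)²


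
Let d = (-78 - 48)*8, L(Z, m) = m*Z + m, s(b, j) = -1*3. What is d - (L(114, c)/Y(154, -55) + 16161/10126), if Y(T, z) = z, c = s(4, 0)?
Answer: -113153553/111386 ≈ -1015.9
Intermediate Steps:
s(b, j) = -3
c = -3
L(Z, m) = m + Z*m (L(Z, m) = Z*m + m = m + Z*m)
d = -1008 (d = -126*8 = -1008)
d - (L(114, c)/Y(154, -55) + 16161/10126) = -1008 - (-3*(1 + 114)/(-55) + 16161/10126) = -1008 - (-3*115*(-1/55) + 16161*(1/10126)) = -1008 - (-345*(-1/55) + 16161/10126) = -1008 - (69/11 + 16161/10126) = -1008 - 1*876465/111386 = -1008 - 876465/111386 = -113153553/111386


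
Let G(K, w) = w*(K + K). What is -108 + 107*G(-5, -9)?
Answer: 9522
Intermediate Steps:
G(K, w) = 2*K*w (G(K, w) = w*(2*K) = 2*K*w)
-108 + 107*G(-5, -9) = -108 + 107*(2*(-5)*(-9)) = -108 + 107*90 = -108 + 9630 = 9522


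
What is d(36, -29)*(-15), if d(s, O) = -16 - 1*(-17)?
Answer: -15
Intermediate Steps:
d(s, O) = 1 (d(s, O) = -16 + 17 = 1)
d(36, -29)*(-15) = 1*(-15) = -15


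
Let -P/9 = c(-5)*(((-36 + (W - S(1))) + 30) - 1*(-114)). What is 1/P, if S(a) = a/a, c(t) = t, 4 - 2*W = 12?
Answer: 1/4635 ≈ 0.00021575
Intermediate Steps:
W = -4 (W = 2 - 1/2*12 = 2 - 6 = -4)
S(a) = 1
P = 4635 (P = -(-45)*(((-36 + (-4 - 1*1)) + 30) - 1*(-114)) = -(-45)*(((-36 + (-4 - 1)) + 30) + 114) = -(-45)*(((-36 - 5) + 30) + 114) = -(-45)*((-41 + 30) + 114) = -(-45)*(-11 + 114) = -(-45)*103 = -9*(-515) = 4635)
1/P = 1/4635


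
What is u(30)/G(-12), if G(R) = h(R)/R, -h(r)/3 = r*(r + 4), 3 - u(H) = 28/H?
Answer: 31/360 ≈ 0.086111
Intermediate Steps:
u(H) = 3 - 28/H
h(r) = -3*r*(4 + r) (h(r) = -3*r*(r + 4) = -3*r*(4 + r))
G(R) = -12 - 3*R (G(R) = (-3*R*(4 + R))/R = -12 - 3*R)
u(30)/G(-12) = (3 - 28/30)/(-12 - 3*(-12)) = (3 - 28*1/30)/(-12 + 36) = (3 - 14/15)/24 = (31/15)*(1/24) = 31/360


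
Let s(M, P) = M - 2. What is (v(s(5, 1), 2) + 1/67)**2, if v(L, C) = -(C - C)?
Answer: 1/4489 ≈ 0.00022277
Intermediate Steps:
s(M, P) = -2 + M
v(L, C) = 0 (v(L, C) = -1*0 = 0)
(v(s(5, 1), 2) + 1/67)**2 = (0 + 1/67)**2 = (1/67)**2 = 1/4489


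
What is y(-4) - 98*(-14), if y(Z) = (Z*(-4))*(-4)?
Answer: 1308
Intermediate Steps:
y(Z) = 16*Z (y(Z) = -4*Z*(-4) = 16*Z)
y(-4) - 98*(-14) = 16*(-4) - 98*(-14) = -64 + 1372 = 1308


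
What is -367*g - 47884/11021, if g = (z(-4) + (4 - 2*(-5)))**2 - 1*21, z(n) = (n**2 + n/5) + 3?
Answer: -102720576072/275525 ≈ -3.7282e+5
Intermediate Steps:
z(n) = 3 + n**2 + n/5 (z(n) = (n**2 + n/5) + 3 = 3 + n**2 + n/5)
g = 25396/25 (g = ((3 + (-4)**2 + (1/5)*(-4)) + (4 - 2*(-5)))**2 - 1*21 = ((3 + 16 - 4/5) + (4 + 10))**2 - 21 = (91/5 + 14)**2 - 21 = (161/5)**2 - 21 = 25921/25 - 21 = 25396/25 ≈ 1015.8)
-367*g - 47884/11021 = -367*25396/25 - 47884/11021 = -9320332/25 - 47884/11021 = -102720576072/275525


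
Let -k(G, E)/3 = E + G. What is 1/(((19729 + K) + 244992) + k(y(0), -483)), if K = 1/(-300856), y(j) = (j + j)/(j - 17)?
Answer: 300856/80078841519 ≈ 3.7570e-6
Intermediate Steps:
y(j) = 2*j/(-17 + j) (y(j) = (2*j)/(-17 + j) = 2*j/(-17 + j))
K = -1/300856 ≈ -3.3239e-6
k(G, E) = -3*E - 3*G (k(G, E) = -3*(E + G) = -3*E - 3*G)
1/(((19729 + K) + 244992) + k(y(0), -483)) = 1/(((19729 - 1/300856) + 244992) + (-3*(-483) - 6*0/(-17 + 0))) = 1/((5935588023/300856 + 244992) + (1449 - 6*0/(-17))) = 1/(79642901175/300856 + (1449 - 6*0*(-1)/17)) = 1/(79642901175/300856 + (1449 - 3*0)) = 1/(79642901175/300856 + (1449 + 0)) = 1/(79642901175/300856 + 1449) = 1/(80078841519/300856) = 300856/80078841519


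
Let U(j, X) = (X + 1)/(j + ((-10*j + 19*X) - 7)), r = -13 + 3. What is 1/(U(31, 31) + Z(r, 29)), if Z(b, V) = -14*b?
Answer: 303/42452 ≈ 0.0071375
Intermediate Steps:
r = -10
U(j, X) = (1 + X)/(-7 - 9*j + 19*X) (U(j, X) = (1 + X)/(j + (-7 - 10*j + 19*X)) = (1 + X)/(-7 - 9*j + 19*X))
1/(U(31, 31) + Z(r, 29)) = 1/((-1 - 1*31)/(7 - 19*31 + 9*31) - 14*(-10)) = 1/((-1 - 31)/(7 - 589 + 279) + 140) = 1/(-32/(-303) + 140) = 1/(-1/303*(-32) + 140) = 1/(32/303 + 140) = 1/(42452/303) = 303/42452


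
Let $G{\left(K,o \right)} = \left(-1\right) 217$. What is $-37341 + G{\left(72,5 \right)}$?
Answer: $-37558$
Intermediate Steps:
$G{\left(K,o \right)} = -217$
$-37341 + G{\left(72,5 \right)} = -37341 - 217 = -37558$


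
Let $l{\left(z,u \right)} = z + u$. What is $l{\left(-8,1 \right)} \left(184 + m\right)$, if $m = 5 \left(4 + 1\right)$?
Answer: $-1463$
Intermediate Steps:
$l{\left(z,u \right)} = u + z$
$m = 25$ ($m = 5 \cdot 5 = 25$)
$l{\left(-8,1 \right)} \left(184 + m\right) = \left(1 - 8\right) \left(184 + 25\right) = \left(-7\right) 209 = -1463$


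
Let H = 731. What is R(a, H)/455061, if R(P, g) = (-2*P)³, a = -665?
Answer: 2352637000/455061 ≈ 5169.9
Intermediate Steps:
R(P, g) = -8*P³
R(a, H)/455061 = -8*(-665)³/455061 = -8*(-294079625)*(1/455061) = 2352637000*(1/455061) = 2352637000/455061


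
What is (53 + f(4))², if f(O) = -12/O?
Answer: 2500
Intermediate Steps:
(53 + f(4))² = (53 - 12/4)² = (53 - 12*¼)² = (53 - 3)² = 50² = 2500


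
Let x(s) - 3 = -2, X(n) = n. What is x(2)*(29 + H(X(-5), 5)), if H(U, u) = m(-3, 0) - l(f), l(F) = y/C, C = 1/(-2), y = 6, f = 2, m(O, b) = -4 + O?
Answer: 34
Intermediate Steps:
x(s) = 1 (x(s) = 3 - 2 = 1)
C = -½ ≈ -0.50000
l(F) = -12 (l(F) = 6/(-½) = 6*(-2) = -12)
H(U, u) = 5 (H(U, u) = (-4 - 3) - 1*(-12) = -7 + 12 = 5)
x(2)*(29 + H(X(-5), 5)) = 1*(29 + 5) = 1*34 = 34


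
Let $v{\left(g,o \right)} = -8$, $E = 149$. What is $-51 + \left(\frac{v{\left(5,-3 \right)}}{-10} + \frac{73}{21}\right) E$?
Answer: $\frac{61546}{105} \approx 586.15$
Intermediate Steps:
$-51 + \left(\frac{v{\left(5,-3 \right)}}{-10} + \frac{73}{21}\right) E = -51 + \left(- \frac{8}{-10} + \frac{73}{21}\right) 149 = -51 + \left(\left(-8\right) \left(- \frac{1}{10}\right) + 73 \cdot \frac{1}{21}\right) 149 = -51 + \left(\frac{4}{5} + \frac{73}{21}\right) 149 = -51 + \frac{449}{105} \cdot 149 = -51 + \frac{66901}{105} = \frac{61546}{105}$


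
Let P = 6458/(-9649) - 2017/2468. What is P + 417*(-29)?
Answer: -288014861453/23813732 ≈ -12094.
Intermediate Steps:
P = -35400377/23813732 (P = 6458*(-1/9649) - 2017*1/2468 = -6458/9649 - 2017/2468 = -35400377/23813732 ≈ -1.4866)
P + 417*(-29) = -35400377/23813732 + 417*(-29) = -35400377/23813732 - 12093 = -288014861453/23813732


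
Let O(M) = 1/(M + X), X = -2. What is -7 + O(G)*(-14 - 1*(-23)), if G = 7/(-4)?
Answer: -47/5 ≈ -9.4000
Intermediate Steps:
G = -7/4 (G = 7*(-¼) = -7/4 ≈ -1.7500)
O(M) = 1/(-2 + M) (O(M) = 1/(M - 2) = 1/(-2 + M))
-7 + O(G)*(-14 - 1*(-23)) = -7 + (-14 - 1*(-23))/(-2 - 7/4) = -7 + (-14 + 23)/(-15/4) = -7 - 4/15*9 = -7 - 12/5 = -47/5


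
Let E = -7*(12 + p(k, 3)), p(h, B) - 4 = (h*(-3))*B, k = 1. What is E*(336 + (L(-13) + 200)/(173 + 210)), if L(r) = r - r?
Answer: -6315512/383 ≈ -16490.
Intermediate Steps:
L(r) = 0
p(h, B) = 4 - 3*B*h (p(h, B) = 4 + (h*(-3))*B = 4 + (-3*h)*B = 4 - 3*B*h)
E = -49 (E = -7*(12 + (4 - 3*3*1)) = -7*(12 + (4 - 9)) = -7*(12 - 5) = -7*7 = -49)
E*(336 + (L(-13) + 200)/(173 + 210)) = -49*(336 + (0 + 200)/(173 + 210)) = -49*(336 + 200/383) = -49*128888/383 = -6315512/383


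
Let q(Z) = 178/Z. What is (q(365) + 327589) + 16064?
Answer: 125433523/365 ≈ 3.4365e+5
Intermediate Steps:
(q(365) + 327589) + 16064 = (178/365 + 327589) + 16064 = 119570163/365 + 16064 = 125433523/365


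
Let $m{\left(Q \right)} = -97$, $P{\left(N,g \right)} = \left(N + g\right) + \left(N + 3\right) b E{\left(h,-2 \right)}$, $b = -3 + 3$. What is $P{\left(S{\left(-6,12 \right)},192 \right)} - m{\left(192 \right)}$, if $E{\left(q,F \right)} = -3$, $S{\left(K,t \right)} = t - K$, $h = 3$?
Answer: $307$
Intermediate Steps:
$b = 0$
$P{\left(N,g \right)} = N + g$ ($P{\left(N,g \right)} = \left(N + g\right) + \left(N + 3\right) 0 \left(-3\right) = \left(N + g\right) + \left(3 + N\right) 0 \left(-3\right) = \left(N + g\right) + 0 \left(-3\right) = \left(N + g\right) + 0 = N + g$)
$P{\left(S{\left(-6,12 \right)},192 \right)} - m{\left(192 \right)} = \left(\left(12 - -6\right) + 192\right) - -97 = \left(\left(12 + 6\right) + 192\right) + 97 = \left(18 + 192\right) + 97 = 210 + 97 = 307$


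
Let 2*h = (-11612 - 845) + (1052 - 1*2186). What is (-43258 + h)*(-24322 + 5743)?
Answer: 1859887953/2 ≈ 9.2994e+8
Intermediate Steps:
h = -13591/2 (h = ((-11612 - 845) + (1052 - 1*2186))/2 = (-12457 + (1052 - 2186))/2 = (-12457 - 1134)/2 = (½)*(-13591) = -13591/2 ≈ -6795.5)
(-43258 + h)*(-24322 + 5743) = (-43258 - 13591/2)*(-24322 + 5743) = -100107/2*(-18579) = 1859887953/2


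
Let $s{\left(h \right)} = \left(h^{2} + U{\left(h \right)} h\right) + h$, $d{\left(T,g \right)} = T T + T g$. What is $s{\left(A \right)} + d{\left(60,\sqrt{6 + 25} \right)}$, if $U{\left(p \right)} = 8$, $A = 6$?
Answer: $3690 + 60 \sqrt{31} \approx 4024.1$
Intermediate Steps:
$d{\left(T,g \right)} = T^{2} + T g$
$s{\left(h \right)} = h^{2} + 9 h$ ($s{\left(h \right)} = \left(h^{2} + 8 h\right) + h = h^{2} + 9 h$)
$s{\left(A \right)} + d{\left(60,\sqrt{6 + 25} \right)} = 6 \left(9 + 6\right) + 60 \left(60 + \sqrt{6 + 25}\right) = 6 \cdot 15 + 60 \left(60 + \sqrt{31}\right) = 90 + \left(3600 + 60 \sqrt{31}\right) = 3690 + 60 \sqrt{31}$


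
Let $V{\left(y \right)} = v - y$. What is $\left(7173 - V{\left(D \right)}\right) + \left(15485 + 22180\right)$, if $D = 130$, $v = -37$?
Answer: $45005$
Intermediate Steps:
$V{\left(y \right)} = -37 - y$
$\left(7173 - V{\left(D \right)}\right) + \left(15485 + 22180\right) = \left(7173 - \left(-37 - 130\right)\right) + \left(15485 + 22180\right) = \left(7173 - \left(-37 - 130\right)\right) + 37665 = \left(7173 - -167\right) + 37665 = \left(7173 + 167\right) + 37665 = 7340 + 37665 = 45005$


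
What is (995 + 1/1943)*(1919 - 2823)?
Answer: -1747690544/1943 ≈ -8.9948e+5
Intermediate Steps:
(995 + 1/1943)*(1919 - 2823) = (995 + 1/1943)*(-904) = (1933286/1943)*(-904) = -1747690544/1943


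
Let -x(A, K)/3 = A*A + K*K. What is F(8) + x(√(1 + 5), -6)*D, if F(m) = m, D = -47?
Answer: 5930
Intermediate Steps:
x(A, K) = -3*A² - 3*K² (x(A, K) = -3*(A*A + K*K) = -3*(A² + K²) = -3*A² - 3*K²)
F(8) + x(√(1 + 5), -6)*D = 8 + (-3*(√(1 + 5))² - 3*(-6)²)*(-47) = 8 + (-3*(√6)² - 3*36)*(-47) = 8 + (-3*6 - 108)*(-47) = 8 + (-18 - 108)*(-47) = 8 - 126*(-47) = 8 + 5922 = 5930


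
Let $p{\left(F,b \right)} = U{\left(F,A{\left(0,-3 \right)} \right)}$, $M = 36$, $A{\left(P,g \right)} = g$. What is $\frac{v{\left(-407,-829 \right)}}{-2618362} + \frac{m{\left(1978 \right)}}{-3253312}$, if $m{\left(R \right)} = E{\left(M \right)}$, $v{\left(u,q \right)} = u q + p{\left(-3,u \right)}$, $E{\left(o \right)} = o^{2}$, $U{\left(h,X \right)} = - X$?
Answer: $- \frac{34408762057}{266198391092} \approx -0.12926$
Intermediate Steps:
$p{\left(F,b \right)} = 3$ ($p{\left(F,b \right)} = \left(-1\right) \left(-3\right) = 3$)
$v{\left(u,q \right)} = 3 + q u$ ($v{\left(u,q \right)} = u q + 3 = q u + 3 = 3 + q u$)
$m{\left(R \right)} = 1296$ ($m{\left(R \right)} = 36^{2} = 1296$)
$\frac{v{\left(-407,-829 \right)}}{-2618362} + \frac{m{\left(1978 \right)}}{-3253312} = \frac{3 - -337403}{-2618362} + \frac{1296}{-3253312} = \left(3 + 337403\right) \left(- \frac{1}{2618362}\right) + 1296 \left(- \frac{1}{3253312}\right) = 337406 \left(- \frac{1}{2618362}\right) - \frac{81}{203332} = - \frac{168703}{1309181} - \frac{81}{203332} = - \frac{34408762057}{266198391092}$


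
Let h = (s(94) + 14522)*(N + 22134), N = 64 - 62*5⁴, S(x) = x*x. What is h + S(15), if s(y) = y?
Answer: -241923807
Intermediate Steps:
S(x) = x²
N = -38686 (N = 64 - 62*625 = 64 - 38750 = -38686)
h = -241924032 (h = (94 + 14522)*(-38686 + 22134) = 14616*(-16552) = -241924032)
h + S(15) = -241924032 + 15² = -241924032 + 225 = -241923807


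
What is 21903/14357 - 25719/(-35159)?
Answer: 23251740/10301587 ≈ 2.2571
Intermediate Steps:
21903/14357 - 25719/(-35159) = 21903*(1/14357) - 25719*(-1/35159) = 447/293 + 25719/35159 = 23251740/10301587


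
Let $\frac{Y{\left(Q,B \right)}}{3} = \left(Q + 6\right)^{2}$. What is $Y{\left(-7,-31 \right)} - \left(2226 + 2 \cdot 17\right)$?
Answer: $-2257$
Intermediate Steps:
$Y{\left(Q,B \right)} = 3 \left(6 + Q\right)^{2}$ ($Y{\left(Q,B \right)} = 3 \left(Q + 6\right)^{2} = 3 \left(6 + Q\right)^{2}$)
$Y{\left(-7,-31 \right)} - \left(2226 + 2 \cdot 17\right) = 3 \left(6 - 7\right)^{2} - \left(2226 + 2 \cdot 17\right) = 3 \left(-1\right)^{2} - 2260 = 3 \cdot 1 - 2260 = 3 - 2260 = -2257$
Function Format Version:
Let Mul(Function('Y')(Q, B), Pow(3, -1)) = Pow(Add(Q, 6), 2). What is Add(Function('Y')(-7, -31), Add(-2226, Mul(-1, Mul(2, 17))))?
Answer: -2257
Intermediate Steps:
Function('Y')(Q, B) = Mul(3, Pow(Add(6, Q), 2)) (Function('Y')(Q, B) = Mul(3, Pow(Add(Q, 6), 2)) = Mul(3, Pow(Add(6, Q), 2)))
Add(Function('Y')(-7, -31), Add(-2226, Mul(-1, Mul(2, 17)))) = Add(Mul(3, Pow(Add(6, -7), 2)), Add(-2226, Mul(-1, Mul(2, 17)))) = Add(Mul(3, Pow(-1, 2)), Add(-2226, Mul(-1, 34))) = Add(Mul(3, 1), Add(-2226, -34)) = Add(3, -2260) = -2257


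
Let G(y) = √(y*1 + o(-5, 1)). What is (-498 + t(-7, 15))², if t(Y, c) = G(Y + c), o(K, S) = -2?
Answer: (498 - √6)² ≈ 2.4557e+5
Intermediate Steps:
G(y) = √(-2 + y) (G(y) = √(y*1 - 2) = √(y - 2) = √(-2 + y))
t(Y, c) = √(-2 + Y + c) (t(Y, c) = √(-2 + (Y + c)) = √(-2 + Y + c))
(-498 + t(-7, 15))² = (-498 + √(-2 - 7 + 15))² = (-498 + √6)²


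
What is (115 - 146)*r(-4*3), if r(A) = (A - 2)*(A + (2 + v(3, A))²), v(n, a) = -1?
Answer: -4774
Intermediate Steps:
r(A) = (1 + A)*(-2 + A) (r(A) = (A - 2)*(A + (2 - 1)²) = (-2 + A)*(A + 1²) = (-2 + A)*(A + 1) = (-2 + A)*(1 + A) = (1 + A)*(-2 + A))
(115 - 146)*r(-4*3) = (115 - 146)*(-2 + (-4*3)² - (-4)*3) = -31*(-2 + (-12)² - 1*(-12)) = -31*(-2 + 144 + 12) = -31*154 = -4774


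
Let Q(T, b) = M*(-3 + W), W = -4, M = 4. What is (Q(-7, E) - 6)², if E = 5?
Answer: 1156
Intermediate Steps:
Q(T, b) = -28 (Q(T, b) = 4*(-3 - 4) = 4*(-7) = -28)
(Q(-7, E) - 6)² = (-28 - 6)² = (-34)² = 1156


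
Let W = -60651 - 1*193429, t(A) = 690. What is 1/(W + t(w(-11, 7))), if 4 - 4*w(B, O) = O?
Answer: -1/253390 ≈ -3.9465e-6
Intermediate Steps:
w(B, O) = 1 - O/4
W = -254080 (W = -60651 - 193429 = -254080)
1/(W + t(w(-11, 7))) = 1/(-254080 + 690) = 1/(-253390) = -1/253390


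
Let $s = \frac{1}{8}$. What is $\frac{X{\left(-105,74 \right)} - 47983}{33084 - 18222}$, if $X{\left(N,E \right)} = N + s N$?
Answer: $- \frac{384809}{118896} \approx -3.2365$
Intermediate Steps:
$s = \frac{1}{8} \approx 0.125$
$X{\left(N,E \right)} = \frac{9 N}{8}$ ($X{\left(N,E \right)} = N + \frac{N}{8} = \frac{9 N}{8}$)
$\frac{X{\left(-105,74 \right)} - 47983}{33084 - 18222} = \frac{\frac{9}{8} \left(-105\right) - 47983}{33084 - 18222} = \frac{- \frac{945}{8} - 47983}{14862} = \left(- \frac{384809}{8}\right) \frac{1}{14862} = - \frac{384809}{118896}$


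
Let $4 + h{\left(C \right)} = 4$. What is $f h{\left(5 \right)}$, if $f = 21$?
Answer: $0$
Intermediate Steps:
$h{\left(C \right)} = 0$ ($h{\left(C \right)} = -4 + 4 = 0$)
$f h{\left(5 \right)} = 21 \cdot 0 = 0$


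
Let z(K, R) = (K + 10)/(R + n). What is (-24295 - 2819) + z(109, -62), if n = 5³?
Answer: -244009/9 ≈ -27112.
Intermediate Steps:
n = 125
z(K, R) = (10 + K)/(125 + R) (z(K, R) = (K + 10)/(R + 125) = (10 + K)/(125 + R))
(-24295 - 2819) + z(109, -62) = (-24295 - 2819) + (10 + 109)/(125 - 62) = -27114 + 119/63 = -27114 + (1/63)*119 = -27114 + 17/9 = -244009/9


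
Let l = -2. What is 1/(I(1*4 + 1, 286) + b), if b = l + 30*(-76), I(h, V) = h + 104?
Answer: -1/2173 ≈ -0.00046019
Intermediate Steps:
I(h, V) = 104 + h
b = -2282 (b = -2 + 30*(-76) = -2 - 2280 = -2282)
1/(I(1*4 + 1, 286) + b) = 1/((104 + (1*4 + 1)) - 2282) = 1/((104 + (4 + 1)) - 2282) = 1/((104 + 5) - 2282) = 1/(109 - 2282) = 1/(-2173) = -1/2173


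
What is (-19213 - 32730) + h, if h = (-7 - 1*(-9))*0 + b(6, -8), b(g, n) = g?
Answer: -51937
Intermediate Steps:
h = 6 (h = (-7 - 1*(-9))*0 + 6 = (-7 + 9)*0 + 6 = 2*0 + 6 = 0 + 6 = 6)
(-19213 - 32730) + h = (-19213 - 32730) + 6 = -51943 + 6 = -51937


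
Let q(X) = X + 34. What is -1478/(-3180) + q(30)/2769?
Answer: 716017/1467570 ≈ 0.48789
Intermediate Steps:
q(X) = 34 + X
-1478/(-3180) + q(30)/2769 = -1478/(-3180) + (34 + 30)/2769 = -1478*(-1/3180) + 64*(1/2769) = 739/1590 + 64/2769 = 716017/1467570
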